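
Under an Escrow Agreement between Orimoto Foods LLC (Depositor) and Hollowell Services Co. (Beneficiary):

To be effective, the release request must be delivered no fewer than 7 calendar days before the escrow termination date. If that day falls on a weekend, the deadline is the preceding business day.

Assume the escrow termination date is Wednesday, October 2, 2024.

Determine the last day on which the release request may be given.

Counting back 7 calendar days from October 2, 2024 gives September 25, 2024. That is a Wednesday, so no adjustment is needed.

September 25, 2024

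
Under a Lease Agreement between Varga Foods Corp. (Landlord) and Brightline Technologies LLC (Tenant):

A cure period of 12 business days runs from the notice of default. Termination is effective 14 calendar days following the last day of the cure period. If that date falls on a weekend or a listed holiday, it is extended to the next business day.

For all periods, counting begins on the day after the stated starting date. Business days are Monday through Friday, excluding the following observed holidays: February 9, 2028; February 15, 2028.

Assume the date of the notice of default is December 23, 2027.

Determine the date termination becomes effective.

January 24, 2028

The last day of the cure period: 12 business days after Thursday, December 23, 2027, skipping weekends — Dec 24, Dec 27, Dec 28, Dec 29, …, Jan 6, Jan 7, Jan 10 — lands on Monday, January 10, 2028.
Adding 14 calendar days to January 10, 2028 gives January 24, 2028, which is the date termination becomes effective. January 24, 2028 is a Monday and is not a listed holiday, so no roll-forward applies.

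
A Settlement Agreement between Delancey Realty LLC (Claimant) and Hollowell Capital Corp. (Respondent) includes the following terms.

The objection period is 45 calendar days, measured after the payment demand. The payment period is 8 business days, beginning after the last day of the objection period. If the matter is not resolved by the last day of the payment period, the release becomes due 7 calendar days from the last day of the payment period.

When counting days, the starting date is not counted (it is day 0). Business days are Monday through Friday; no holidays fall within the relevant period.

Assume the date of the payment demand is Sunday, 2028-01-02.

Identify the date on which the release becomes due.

The last day of the objection period: 2028-01-02 + 45 days = 2028-02-16.
From Wednesday, 2028-02-16, 8 business days (Feb 17, Feb 18, Feb 21, Feb 22, Feb 23, Feb 24, Feb 25, Feb 28, skipping weekends) brings us to Monday, 2028-02-28, which is the last day of the payment period.
Adding 7 calendar days to 2028-02-28 gives 2028-03-06, which is the date on which the release becomes due.

2028-03-06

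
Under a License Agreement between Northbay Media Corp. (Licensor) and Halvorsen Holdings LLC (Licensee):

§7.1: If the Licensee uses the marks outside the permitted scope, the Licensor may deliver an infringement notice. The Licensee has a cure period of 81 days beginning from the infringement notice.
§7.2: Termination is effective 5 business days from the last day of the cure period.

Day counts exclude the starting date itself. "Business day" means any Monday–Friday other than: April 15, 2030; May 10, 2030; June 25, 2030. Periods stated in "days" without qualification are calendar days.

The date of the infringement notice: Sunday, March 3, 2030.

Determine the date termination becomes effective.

Adding 81 calendar days to March 3, 2030 gives May 23, 2030, which is the last day of the cure period.
The date termination becomes effective: 5 business days after Thursday, May 23, 2030, skipping weekends — May 24, May 27, May 28, May 29, May 30 — lands on Thursday, May 30, 2030.

May 30, 2030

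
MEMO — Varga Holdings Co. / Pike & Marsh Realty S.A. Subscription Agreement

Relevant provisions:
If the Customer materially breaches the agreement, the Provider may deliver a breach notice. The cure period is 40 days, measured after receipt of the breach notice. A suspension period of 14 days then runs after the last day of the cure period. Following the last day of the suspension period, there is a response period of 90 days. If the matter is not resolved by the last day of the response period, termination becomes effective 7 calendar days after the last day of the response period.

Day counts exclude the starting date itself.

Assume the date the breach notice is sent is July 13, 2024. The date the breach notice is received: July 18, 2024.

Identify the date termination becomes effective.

The last day of the cure period: 40 calendar days after July 18, 2024 is August 27, 2024.
The last day of the suspension period: 14 calendar days after August 27, 2024 is September 10, 2024.
Adding 90 calendar days to September 10, 2024 gives December 9, 2024, which is the last day of the response period.
The date termination becomes effective: 7 calendar days after December 9, 2024 is December 16, 2024.

December 16, 2024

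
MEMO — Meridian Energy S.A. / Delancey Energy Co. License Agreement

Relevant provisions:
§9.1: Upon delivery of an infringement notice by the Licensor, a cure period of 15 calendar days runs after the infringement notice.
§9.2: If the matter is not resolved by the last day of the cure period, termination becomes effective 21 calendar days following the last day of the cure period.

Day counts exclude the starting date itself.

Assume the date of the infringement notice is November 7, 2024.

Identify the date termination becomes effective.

December 13, 2024

The last day of the cure period: November 7, 2024 + 15 days = November 22, 2024.
The date termination becomes effective: 21 calendar days after November 22, 2024 is December 13, 2024.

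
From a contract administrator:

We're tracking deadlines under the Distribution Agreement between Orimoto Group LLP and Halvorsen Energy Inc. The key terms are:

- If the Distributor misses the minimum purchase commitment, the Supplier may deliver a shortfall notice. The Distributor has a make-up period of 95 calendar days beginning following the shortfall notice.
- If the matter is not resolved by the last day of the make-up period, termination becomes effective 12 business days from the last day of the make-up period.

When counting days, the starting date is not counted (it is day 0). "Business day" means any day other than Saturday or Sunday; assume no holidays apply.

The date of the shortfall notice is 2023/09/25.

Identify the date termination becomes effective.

2024/01/16

The last day of the make-up period: 95 calendar days after 2023/09/25 is 2023/12/29.
The date termination becomes effective: counting 12 business days from Friday, 2023/12/29 (Jan 1, Jan 2, Jan 3, Jan 4, …, Jan 12, Jan 15, Jan 16, skipping weekends) reaches Tuesday, 2024/01/16.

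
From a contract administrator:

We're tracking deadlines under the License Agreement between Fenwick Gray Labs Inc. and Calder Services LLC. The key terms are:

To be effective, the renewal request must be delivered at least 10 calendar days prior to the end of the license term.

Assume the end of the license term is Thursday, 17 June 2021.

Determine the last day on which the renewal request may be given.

7 June 2021

17 June 2021 minus 10 days is 7 June 2021.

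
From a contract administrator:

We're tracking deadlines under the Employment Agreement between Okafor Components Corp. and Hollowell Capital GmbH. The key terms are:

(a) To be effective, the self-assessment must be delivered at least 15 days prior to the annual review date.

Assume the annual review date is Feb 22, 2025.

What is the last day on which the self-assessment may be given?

Feb 7, 2025

Counting back 15 calendar days from Feb 22, 2025 gives Feb 7, 2025.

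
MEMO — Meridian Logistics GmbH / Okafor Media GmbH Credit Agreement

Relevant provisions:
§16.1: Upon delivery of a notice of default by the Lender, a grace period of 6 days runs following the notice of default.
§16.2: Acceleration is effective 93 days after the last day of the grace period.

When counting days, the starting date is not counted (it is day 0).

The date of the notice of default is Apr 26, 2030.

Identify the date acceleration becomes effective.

The last day of the grace period: 6 calendar days after Apr 26, 2030 is May 2, 2030.
The date acceleration becomes effective: 93 calendar days after May 2, 2030 is Aug 3, 2030.

Aug 3, 2030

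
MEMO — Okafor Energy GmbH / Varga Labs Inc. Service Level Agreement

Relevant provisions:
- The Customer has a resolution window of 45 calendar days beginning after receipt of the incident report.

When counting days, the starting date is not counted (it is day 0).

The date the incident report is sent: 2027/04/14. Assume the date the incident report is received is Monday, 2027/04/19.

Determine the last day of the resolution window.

Adding 45 calendar days to 2027/04/19 gives 2027/06/03, which is the last day of the resolution window.

2027/06/03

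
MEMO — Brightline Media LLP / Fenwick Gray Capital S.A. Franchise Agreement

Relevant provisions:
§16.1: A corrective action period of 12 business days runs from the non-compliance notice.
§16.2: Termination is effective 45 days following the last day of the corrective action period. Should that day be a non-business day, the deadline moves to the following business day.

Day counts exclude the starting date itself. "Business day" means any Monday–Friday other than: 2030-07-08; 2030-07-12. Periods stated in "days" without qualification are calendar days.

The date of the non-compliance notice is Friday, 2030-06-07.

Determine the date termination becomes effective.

2030-08-09

The last day of the corrective action period: 12 business days after Friday, 2030-06-07, skipping weekends — Jun 10, Jun 11, Jun 12, Jun 13, …, Jun 21, Jun 24, Jun 25 — lands on Tuesday, 2030-06-25.
The date termination becomes effective: 45 calendar days after 2030-06-25 is 2030-08-09. 2030-08-09 is a Friday and is not a listed holiday, so no roll-forward applies.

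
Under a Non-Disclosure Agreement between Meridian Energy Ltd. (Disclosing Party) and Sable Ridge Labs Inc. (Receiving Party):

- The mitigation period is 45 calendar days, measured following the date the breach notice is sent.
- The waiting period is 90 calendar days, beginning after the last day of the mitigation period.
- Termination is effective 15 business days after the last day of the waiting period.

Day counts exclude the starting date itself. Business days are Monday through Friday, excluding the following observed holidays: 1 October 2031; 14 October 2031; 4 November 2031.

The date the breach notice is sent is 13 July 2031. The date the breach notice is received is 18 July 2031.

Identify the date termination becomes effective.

Adding 45 calendar days to 13 July 2031 gives 27 August 2031, which is the last day of the mitigation period.
The last day of the waiting period: 27 August 2031 + 90 days = 25 November 2031.
The date termination becomes effective: 15 business days after Tuesday, 25 November 2031, skipping weekends — Nov 26, Nov 27, Nov 28, Dec 1, …, Dec 12, Dec 15, Dec 16 — lands on Tuesday, 16 December 2031.

16 December 2031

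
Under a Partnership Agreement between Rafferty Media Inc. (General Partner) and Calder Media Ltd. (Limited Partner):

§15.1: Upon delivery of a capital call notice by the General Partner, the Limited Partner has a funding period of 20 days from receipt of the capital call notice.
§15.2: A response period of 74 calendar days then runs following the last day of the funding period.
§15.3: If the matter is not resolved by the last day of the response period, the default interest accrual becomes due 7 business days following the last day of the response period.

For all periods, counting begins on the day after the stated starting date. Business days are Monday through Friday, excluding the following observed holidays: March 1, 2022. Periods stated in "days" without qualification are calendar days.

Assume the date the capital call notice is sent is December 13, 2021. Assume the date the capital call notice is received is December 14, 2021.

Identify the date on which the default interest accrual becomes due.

The last day of the funding period: 20 calendar days after December 14, 2021 is January 3, 2022.
Adding 74 calendar days to January 3, 2022 gives March 18, 2022, which is the last day of the response period.
The date on which the default interest accrual becomes due: 7 business days after Friday, March 18, 2022, skipping weekends — Mar 21, Mar 22, Mar 23, Mar 24, Mar 25, Mar 28, Mar 29 — lands on Tuesday, March 29, 2022.

March 29, 2022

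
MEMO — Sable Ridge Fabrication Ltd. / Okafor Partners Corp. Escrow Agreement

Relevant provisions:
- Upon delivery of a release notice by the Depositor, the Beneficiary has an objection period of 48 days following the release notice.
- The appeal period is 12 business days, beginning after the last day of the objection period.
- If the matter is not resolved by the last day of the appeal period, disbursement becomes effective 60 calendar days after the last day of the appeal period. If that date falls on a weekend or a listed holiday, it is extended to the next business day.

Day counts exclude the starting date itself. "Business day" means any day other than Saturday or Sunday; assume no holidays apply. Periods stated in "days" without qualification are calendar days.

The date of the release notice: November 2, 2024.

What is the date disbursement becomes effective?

The last day of the objection period: 48 calendar days after November 2, 2024 is December 20, 2024.
The last day of the appeal period: 12 business days after Friday, December 20, 2024, skipping weekends — Dec 23, Dec 24, Dec 25, Dec 26, …, Jan 3, Jan 6, Jan 7 — lands on Tuesday, January 7, 2025.
Adding 60 calendar days to January 7, 2025 gives March 8, 2025, which is the date disbursement becomes effective. That falls on a Saturday, so it rolls to the next business day, Monday, March 10, 2025.

March 10, 2025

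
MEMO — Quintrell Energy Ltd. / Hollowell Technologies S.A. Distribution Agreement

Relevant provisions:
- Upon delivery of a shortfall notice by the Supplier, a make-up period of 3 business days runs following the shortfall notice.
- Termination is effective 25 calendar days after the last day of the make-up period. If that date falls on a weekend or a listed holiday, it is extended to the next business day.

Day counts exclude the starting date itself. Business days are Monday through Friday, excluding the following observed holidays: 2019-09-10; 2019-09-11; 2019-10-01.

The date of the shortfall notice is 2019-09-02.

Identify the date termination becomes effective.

The last day of the make-up period: counting 3 business days from Monday, 2019-09-02 (Sep 3, Sep 4, Sep 5, skipping weekends) reaches Thursday, 2019-09-05.
The date termination becomes effective: 25 calendar days after 2019-09-05 is 2019-09-30. 2019-09-30 is a Monday and is not a listed holiday, so no roll-forward applies.

2019-09-30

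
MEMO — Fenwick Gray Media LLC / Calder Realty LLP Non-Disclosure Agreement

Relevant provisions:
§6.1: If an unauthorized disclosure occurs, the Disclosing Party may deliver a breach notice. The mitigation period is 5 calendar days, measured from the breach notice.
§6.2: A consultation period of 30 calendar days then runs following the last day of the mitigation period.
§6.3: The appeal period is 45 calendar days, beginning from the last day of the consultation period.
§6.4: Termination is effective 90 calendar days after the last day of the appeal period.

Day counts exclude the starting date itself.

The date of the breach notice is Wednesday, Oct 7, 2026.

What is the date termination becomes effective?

Mar 26, 2027

The last day of the mitigation period: 5 calendar days after Oct 7, 2026 is Oct 12, 2026.
Adding 30 calendar days to Oct 12, 2026 gives Nov 11, 2026, which is the last day of the consultation period.
The last day of the appeal period: Nov 11, 2026 + 45 days = Dec 26, 2026.
The date termination becomes effective: 90 calendar days after Dec 26, 2026 is Mar 26, 2027.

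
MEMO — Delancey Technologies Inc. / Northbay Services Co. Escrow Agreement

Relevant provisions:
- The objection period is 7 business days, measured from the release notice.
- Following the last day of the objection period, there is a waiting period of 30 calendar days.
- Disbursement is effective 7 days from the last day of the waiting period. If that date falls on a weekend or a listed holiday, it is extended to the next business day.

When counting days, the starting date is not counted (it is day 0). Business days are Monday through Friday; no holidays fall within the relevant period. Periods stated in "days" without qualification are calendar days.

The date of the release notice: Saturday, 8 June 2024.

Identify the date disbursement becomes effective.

25 July 2024

The last day of the objection period: counting 7 business days from Saturday, 8 June 2024 (Jun 10, Jun 11, Jun 12, Jun 13, Jun 14, Jun 17, Jun 18, skipping weekends) reaches Tuesday, 18 June 2024.
The last day of the waiting period: 30 calendar days after 18 June 2024 is 18 July 2024.
Adding 7 calendar days to 18 July 2024 gives 25 July 2024, which is the date disbursement becomes effective. 25 July 2024 is a Thursday, so no roll-forward applies.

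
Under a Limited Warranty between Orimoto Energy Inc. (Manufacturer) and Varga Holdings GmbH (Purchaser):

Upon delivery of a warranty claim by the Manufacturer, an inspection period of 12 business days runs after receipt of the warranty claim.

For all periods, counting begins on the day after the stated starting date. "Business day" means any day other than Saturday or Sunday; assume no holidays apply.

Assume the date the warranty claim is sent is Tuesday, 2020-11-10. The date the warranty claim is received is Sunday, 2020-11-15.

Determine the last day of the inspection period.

2020-12-01

From Sunday, 2020-11-15, 12 business days (Nov 16, Nov 17, Nov 18, Nov 19, …, Nov 27, Nov 30, Dec 1, skipping weekends) brings us to Tuesday, 2020-12-01, which is the last day of the inspection period.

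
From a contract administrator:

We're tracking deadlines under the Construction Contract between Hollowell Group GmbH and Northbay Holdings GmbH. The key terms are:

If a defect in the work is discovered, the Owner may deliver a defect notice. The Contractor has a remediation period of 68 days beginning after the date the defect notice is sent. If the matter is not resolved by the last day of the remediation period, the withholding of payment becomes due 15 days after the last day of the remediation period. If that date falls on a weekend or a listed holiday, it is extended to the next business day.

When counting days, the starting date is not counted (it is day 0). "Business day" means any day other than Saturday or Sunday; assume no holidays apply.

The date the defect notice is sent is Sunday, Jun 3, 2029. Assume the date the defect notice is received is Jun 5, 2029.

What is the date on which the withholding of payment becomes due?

Adding 68 calendar days to Jun 3, 2029 gives Aug 10, 2029, which is the last day of the remediation period.
The date on which the withholding of payment becomes due: Aug 10, 2029 + 15 days = Aug 25, 2029. That falls on a Saturday, so it rolls to the next business day, Monday, Aug 27, 2029.

Aug 27, 2029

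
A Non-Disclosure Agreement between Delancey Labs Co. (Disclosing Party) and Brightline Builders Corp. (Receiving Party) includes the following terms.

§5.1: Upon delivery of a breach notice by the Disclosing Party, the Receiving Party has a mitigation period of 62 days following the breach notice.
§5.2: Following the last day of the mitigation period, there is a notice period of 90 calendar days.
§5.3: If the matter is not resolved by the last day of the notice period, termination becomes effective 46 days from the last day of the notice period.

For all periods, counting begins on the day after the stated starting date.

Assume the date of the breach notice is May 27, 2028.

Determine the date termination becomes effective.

December 11, 2028

The last day of the mitigation period: May 27, 2028 + 62 days = July 28, 2028.
Adding 90 calendar days to July 28, 2028 gives October 26, 2028, which is the last day of the notice period.
The date termination becomes effective: 46 calendar days after October 26, 2028 is December 11, 2028.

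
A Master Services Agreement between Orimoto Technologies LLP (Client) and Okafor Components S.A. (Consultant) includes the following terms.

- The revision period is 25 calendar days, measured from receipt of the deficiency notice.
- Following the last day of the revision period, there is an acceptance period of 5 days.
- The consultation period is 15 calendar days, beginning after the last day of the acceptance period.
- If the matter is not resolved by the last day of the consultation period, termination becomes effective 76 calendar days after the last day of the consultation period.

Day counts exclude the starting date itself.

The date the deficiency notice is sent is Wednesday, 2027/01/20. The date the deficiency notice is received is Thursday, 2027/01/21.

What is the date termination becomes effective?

The last day of the revision period: 25 calendar days after 2027/01/21 is 2027/02/15.
Adding 5 calendar days to 2027/02/15 gives 2027/02/20, which is the last day of the acceptance period.
The last day of the consultation period: 2027/02/20 + 15 days = 2027/03/07.
The date termination becomes effective: 76 calendar days after 2027/03/07 is 2027/05/22.

2027/05/22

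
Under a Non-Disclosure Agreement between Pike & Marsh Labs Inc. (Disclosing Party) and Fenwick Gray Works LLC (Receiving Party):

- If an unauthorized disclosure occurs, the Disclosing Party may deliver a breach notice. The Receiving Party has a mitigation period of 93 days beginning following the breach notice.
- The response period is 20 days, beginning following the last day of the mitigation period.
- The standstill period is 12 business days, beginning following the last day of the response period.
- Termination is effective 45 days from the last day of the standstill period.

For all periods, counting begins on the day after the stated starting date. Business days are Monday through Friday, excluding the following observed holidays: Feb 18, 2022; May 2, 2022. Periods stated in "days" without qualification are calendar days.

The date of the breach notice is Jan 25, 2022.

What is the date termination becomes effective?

Jul 18, 2022

The last day of the mitigation period: 93 calendar days after Jan 25, 2022 is Apr 28, 2022.
The last day of the response period: Apr 28, 2022 + 20 days = May 18, 2022.
From Wednesday, May 18, 2022, 12 business days (May 19, May 20, May 23, May 24, …, Jun 1, Jun 2, Jun 3, skipping weekends) brings us to Friday, Jun 3, 2022, which is the last day of the standstill period.
The date termination becomes effective: 45 calendar days after Jun 3, 2022 is Jul 18, 2022.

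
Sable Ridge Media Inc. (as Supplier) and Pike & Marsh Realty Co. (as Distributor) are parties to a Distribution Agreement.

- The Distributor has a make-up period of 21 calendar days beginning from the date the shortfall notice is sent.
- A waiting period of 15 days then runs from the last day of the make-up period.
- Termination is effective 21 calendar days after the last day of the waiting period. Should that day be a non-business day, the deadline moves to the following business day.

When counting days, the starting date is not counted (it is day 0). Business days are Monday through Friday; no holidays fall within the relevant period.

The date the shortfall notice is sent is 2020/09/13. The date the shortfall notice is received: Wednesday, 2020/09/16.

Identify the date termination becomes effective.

The last day of the make-up period: 21 calendar days after 2020/09/13 is 2020/10/04.
Adding 15 calendar days to 2020/10/04 gives 2020/10/19, which is the last day of the waiting period.
The date termination becomes effective: 2020/10/19 + 21 days = 2020/11/09. 2020/11/09 is a Monday, so no roll-forward applies.

2020/11/09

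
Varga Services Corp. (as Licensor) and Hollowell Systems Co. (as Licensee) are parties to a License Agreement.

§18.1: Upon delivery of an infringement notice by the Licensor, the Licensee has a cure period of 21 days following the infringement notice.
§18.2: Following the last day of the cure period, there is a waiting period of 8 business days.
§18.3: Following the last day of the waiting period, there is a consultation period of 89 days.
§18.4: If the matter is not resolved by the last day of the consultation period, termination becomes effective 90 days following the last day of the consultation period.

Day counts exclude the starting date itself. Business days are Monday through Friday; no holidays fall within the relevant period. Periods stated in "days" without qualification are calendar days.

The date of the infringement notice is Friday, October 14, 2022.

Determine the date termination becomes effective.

The last day of the cure period: 21 calendar days after October 14, 2022 is November 4, 2022.
The last day of the waiting period: 8 business days after Friday, November 4, 2022, skipping weekends — Nov 7, Nov 8, Nov 9, Nov 10, Nov 11, Nov 14, Nov 15, Nov 16 — lands on Wednesday, November 16, 2022.
The last day of the consultation period: 89 calendar days after November 16, 2022 is February 13, 2023.
Adding 90 calendar days to February 13, 2023 gives May 14, 2023, which is the date termination becomes effective.

May 14, 2023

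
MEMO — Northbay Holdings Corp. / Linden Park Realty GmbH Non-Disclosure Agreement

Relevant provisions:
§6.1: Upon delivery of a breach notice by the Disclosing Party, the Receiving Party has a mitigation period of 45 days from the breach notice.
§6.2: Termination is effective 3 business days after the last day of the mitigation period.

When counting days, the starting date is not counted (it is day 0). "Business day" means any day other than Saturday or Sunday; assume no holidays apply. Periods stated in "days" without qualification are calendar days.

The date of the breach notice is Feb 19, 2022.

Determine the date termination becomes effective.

Apr 8, 2022

The last day of the mitigation period: 45 calendar days after Feb 19, 2022 is Apr 5, 2022.
The date termination becomes effective: counting 3 business days from Tuesday, Apr 5, 2022 (Apr 6, Apr 7, Apr 8, skipping weekends) reaches Friday, Apr 8, 2022.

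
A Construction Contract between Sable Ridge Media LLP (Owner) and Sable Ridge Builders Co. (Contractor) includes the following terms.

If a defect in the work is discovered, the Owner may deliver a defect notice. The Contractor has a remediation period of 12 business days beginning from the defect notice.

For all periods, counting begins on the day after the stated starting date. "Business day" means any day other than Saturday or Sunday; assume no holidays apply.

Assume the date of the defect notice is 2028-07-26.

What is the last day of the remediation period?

2028-08-11

The last day of the remediation period: counting 12 business days from Wednesday, 2028-07-26 (Jul 27, Jul 28, Jul 31, Aug 1, …, Aug 9, Aug 10, Aug 11, skipping weekends) reaches Friday, 2028-08-11.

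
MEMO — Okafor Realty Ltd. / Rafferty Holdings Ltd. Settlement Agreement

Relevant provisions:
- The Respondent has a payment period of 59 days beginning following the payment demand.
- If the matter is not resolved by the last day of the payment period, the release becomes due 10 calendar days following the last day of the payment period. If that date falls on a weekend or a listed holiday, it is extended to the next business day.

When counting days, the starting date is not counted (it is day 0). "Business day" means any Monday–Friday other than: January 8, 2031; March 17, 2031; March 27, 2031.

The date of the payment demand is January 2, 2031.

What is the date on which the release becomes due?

The last day of the payment period: January 2, 2031 + 59 days = March 2, 2031.
The date on which the release becomes due: 10 calendar days after March 2, 2031 is March 12, 2031. March 12, 2031 is a Wednesday and is not a listed holiday, so no roll-forward applies.

March 12, 2031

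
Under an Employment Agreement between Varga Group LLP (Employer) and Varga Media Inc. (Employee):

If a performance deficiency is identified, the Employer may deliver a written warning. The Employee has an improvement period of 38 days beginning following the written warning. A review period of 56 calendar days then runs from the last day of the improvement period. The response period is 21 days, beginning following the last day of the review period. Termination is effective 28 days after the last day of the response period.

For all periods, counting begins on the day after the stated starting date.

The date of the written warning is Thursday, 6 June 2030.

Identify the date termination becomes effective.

The last day of the improvement period: 38 calendar days after 6 June 2030 is 14 July 2030.
The last day of the review period: 56 calendar days after 14 July 2030 is 8 September 2030.
The last day of the response period: 21 calendar days after 8 September 2030 is 29 September 2030.
The date termination becomes effective: 29 September 2030 + 28 days = 27 October 2030.

27 October 2030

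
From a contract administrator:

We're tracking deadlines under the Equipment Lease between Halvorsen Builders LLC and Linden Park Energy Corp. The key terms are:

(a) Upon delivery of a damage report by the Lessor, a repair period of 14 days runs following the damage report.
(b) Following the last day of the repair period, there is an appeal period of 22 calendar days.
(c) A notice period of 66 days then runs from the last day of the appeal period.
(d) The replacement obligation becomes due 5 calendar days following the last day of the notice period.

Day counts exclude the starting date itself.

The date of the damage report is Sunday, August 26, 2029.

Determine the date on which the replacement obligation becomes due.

December 11, 2029

The last day of the repair period: August 26, 2029 + 14 days = September 9, 2029.
The last day of the appeal period: 22 calendar days after September 9, 2029 is October 1, 2029.
Adding 66 calendar days to October 1, 2029 gives December 6, 2029, which is the last day of the notice period.
Adding 5 calendar days to December 6, 2029 gives December 11, 2029, which is the date on which the replacement obligation becomes due.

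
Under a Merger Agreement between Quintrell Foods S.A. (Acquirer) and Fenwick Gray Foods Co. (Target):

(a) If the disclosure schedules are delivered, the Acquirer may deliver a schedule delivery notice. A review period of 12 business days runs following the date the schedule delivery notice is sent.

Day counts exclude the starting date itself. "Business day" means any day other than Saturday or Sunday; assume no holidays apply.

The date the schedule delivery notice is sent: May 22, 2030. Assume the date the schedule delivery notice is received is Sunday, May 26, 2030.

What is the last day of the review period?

The last day of the review period: counting 12 business days from Wednesday, May 22, 2030 (May 23, May 24, May 27, May 28, …, Jun 5, Jun 6, Jun 7, skipping weekends) reaches Friday, June 7, 2030.

June 7, 2030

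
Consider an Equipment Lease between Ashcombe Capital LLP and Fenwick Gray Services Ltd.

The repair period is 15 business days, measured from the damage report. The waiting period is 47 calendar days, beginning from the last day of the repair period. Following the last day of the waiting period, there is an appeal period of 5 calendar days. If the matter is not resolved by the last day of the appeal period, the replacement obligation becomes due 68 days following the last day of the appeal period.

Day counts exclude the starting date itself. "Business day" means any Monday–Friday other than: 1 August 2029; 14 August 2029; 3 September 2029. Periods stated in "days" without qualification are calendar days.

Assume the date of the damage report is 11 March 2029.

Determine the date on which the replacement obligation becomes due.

The last day of the repair period: 15 business days after Sunday, 11 March 2029, skipping weekends — Mar 12, Mar 13, Mar 14, Mar 15, …, Mar 28, Mar 29, Mar 30 — lands on Friday, 30 March 2029.
The last day of the waiting period: 47 calendar days after 30 March 2029 is 16 May 2029.
The last day of the appeal period: 5 calendar days after 16 May 2029 is 21 May 2029.
Adding 68 calendar days to 21 May 2029 gives 28 July 2029, which is the date on which the replacement obligation becomes due.

28 July 2029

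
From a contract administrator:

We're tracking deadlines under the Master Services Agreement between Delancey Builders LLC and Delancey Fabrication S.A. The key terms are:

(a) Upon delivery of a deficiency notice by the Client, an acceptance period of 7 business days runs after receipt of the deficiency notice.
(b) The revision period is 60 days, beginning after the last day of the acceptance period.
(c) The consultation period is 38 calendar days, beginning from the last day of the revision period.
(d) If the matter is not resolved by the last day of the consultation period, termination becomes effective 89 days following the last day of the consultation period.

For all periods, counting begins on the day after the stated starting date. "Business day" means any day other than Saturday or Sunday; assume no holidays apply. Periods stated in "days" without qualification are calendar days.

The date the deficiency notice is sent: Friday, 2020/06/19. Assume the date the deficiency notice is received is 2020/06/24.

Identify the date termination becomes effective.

The last day of the acceptance period: counting 7 business days from Wednesday, 2020/06/24 (Jun 25, Jun 26, Jun 29, Jun 30, Jul 1, Jul 2, Jul 3, skipping weekends) reaches Friday, 2020/07/03.
The last day of the revision period: 60 calendar days after 2020/07/03 is 2020/09/01.
The last day of the consultation period: 38 calendar days after 2020/09/01 is 2020/10/09.
The date termination becomes effective: 2020/10/09 + 89 days = 2021/01/06.

2021/01/06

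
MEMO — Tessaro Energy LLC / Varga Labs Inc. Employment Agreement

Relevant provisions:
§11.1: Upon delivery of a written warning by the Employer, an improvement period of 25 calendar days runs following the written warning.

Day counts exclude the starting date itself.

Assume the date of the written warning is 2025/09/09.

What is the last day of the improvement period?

2025/10/04

The last day of the improvement period: 25 calendar days after 2025/09/09 is 2025/10/04.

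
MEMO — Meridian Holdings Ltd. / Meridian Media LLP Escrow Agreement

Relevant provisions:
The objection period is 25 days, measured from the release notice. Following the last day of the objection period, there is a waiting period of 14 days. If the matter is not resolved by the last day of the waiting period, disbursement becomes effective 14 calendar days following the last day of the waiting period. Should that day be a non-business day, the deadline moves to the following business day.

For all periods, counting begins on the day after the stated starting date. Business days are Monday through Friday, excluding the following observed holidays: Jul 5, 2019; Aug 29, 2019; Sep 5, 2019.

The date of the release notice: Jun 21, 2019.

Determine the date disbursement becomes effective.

Adding 25 calendar days to Jun 21, 2019 gives Jul 16, 2019, which is the last day of the objection period.
The last day of the waiting period: Jul 16, 2019 + 14 days = Jul 30, 2019.
The date disbursement becomes effective: Jul 30, 2019 + 14 days = Aug 13, 2019. Aug 13, 2019 is a Tuesday and is not a listed holiday, so no roll-forward applies.

Aug 13, 2019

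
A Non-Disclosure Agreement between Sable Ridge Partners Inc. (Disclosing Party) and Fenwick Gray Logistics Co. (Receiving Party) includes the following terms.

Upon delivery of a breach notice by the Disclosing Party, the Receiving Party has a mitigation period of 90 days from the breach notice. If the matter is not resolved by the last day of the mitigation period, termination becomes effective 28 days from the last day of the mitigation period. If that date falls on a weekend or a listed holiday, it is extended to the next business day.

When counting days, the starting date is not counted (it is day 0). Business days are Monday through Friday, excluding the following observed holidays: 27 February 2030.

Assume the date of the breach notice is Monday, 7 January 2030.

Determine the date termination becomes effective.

The last day of the mitigation period: 90 calendar days after 7 January 2030 is 7 April 2030.
The date termination becomes effective: 28 calendar days after 7 April 2030 is 5 May 2030. That falls on a Sunday, so it rolls to the next business day, Monday, 6 May 2030.

6 May 2030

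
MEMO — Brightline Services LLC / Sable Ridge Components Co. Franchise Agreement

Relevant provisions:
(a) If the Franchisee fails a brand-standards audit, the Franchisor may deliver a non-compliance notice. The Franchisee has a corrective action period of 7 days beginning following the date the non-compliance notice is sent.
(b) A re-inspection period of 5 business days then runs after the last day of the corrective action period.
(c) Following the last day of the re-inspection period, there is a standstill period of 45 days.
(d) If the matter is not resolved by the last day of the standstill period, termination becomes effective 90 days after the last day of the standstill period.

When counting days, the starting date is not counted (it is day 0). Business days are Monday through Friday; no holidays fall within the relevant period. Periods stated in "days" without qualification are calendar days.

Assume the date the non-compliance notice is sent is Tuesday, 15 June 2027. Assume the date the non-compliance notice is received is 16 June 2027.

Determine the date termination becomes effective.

11 November 2027

The last day of the corrective action period: 15 June 2027 + 7 days = 22 June 2027.
The last day of the re-inspection period: 5 business days after Tuesday, 22 June 2027, skipping weekends — Jun 23, Jun 24, Jun 25, Jun 28, Jun 29 — lands on Tuesday, 29 June 2027.
Adding 45 calendar days to 29 June 2027 gives 13 August 2027, which is the last day of the standstill period.
Adding 90 calendar days to 13 August 2027 gives 11 November 2027, which is the date termination becomes effective.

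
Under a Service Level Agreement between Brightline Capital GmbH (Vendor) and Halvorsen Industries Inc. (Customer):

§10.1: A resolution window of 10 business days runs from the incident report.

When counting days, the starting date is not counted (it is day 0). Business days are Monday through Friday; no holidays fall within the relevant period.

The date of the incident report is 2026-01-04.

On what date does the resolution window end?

2026-01-16

The last day of the resolution window: 10 business days after Sunday, 2026-01-04, skipping weekends — Jan 5, Jan 6, Jan 7, Jan 8, Jan 9, Jan 12, Jan 13, Jan 14, Jan 15, Jan 16 — lands on Friday, 2026-01-16.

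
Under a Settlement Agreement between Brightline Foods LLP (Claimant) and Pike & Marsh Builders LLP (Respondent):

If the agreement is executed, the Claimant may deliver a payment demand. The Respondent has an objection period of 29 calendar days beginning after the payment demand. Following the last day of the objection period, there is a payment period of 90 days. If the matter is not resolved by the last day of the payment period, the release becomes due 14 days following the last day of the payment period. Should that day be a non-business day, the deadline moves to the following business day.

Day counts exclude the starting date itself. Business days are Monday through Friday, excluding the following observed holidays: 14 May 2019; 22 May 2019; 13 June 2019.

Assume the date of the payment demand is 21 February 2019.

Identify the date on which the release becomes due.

4 July 2019

Adding 29 calendar days to 21 February 2019 gives 22 March 2019, which is the last day of the objection period.
The last day of the payment period: 22 March 2019 + 90 days = 20 June 2019.
Adding 14 calendar days to 20 June 2019 gives 4 July 2019, which is the date on which the release becomes due. 4 July 2019 is a Thursday and is not a listed holiday, so no roll-forward applies.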